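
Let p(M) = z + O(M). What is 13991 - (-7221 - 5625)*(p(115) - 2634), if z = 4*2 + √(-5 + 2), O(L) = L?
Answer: -32242315 + 12846*I*√3 ≈ -3.2242e+7 + 22250.0*I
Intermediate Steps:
z = 8 + I*√3 (z = 8 + √(-3) = 8 + I*√3 ≈ 8.0 + 1.732*I)
p(M) = 8 + M + I*√3 (p(M) = (8 + I*√3) + M = 8 + M + I*√3)
13991 - (-7221 - 5625)*(p(115) - 2634) = 13991 - (-7221 - 5625)*((8 + 115 + I*√3) - 2634) = 13991 - (-12846)*((123 + I*√3) - 2634) = 13991 - (-12846)*(-2511 + I*√3) = 13991 - (32256306 - 12846*I*√3) = 13991 + (-32256306 + 12846*I*√3) = -32242315 + 12846*I*√3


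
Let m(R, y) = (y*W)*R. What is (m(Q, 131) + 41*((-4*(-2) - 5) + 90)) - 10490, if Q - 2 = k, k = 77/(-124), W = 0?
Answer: -6677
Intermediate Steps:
k = -77/124 (k = 77*(-1/124) = -77/124 ≈ -0.62097)
Q = 171/124 (Q = 2 - 77/124 = 171/124 ≈ 1.3790)
m(R, y) = 0 (m(R, y) = (y*0)*R = 0*R = 0)
(m(Q, 131) + 41*((-4*(-2) - 5) + 90)) - 10490 = (0 + 41*((-4*(-2) - 5) + 90)) - 10490 = (0 + 41*((8 - 5) + 90)) - 10490 = (0 + 41*(3 + 90)) - 10490 = (0 + 41*93) - 10490 = (0 + 3813) - 10490 = 3813 - 10490 = -6677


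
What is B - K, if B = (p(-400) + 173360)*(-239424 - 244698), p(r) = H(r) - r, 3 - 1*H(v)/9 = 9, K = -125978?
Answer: -84094770154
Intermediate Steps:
H(v) = -54 (H(v) = 27 - 9*9 = 27 - 81 = -54)
p(r) = -54 - r
B = -84094896132 (B = ((-54 - 1*(-400)) + 173360)*(-239424 - 244698) = ((-54 + 400) + 173360)*(-484122) = (346 + 173360)*(-484122) = 173706*(-484122) = -84094896132)
B - K = -84094896132 - 1*(-125978) = -84094896132 + 125978 = -84094770154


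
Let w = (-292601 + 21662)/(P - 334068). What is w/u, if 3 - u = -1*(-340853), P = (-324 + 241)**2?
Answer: -270939/111518962150 ≈ -2.4295e-6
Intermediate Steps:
P = 6889 (P = (-83)**2 = 6889)
u = -340850 (u = 3 - (-1)*(-340853) = 3 - 1*340853 = 3 - 340853 = -340850)
w = 270939/327179 (w = (-292601 + 21662)/(6889 - 334068) = -270939/(-327179) = -270939*(-1/327179) = 270939/327179 ≈ 0.82811)
w/u = (270939/327179)/(-340850) = (270939/327179)*(-1/340850) = -270939/111518962150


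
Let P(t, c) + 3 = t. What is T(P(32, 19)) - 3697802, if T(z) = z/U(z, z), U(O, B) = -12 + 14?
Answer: -7395575/2 ≈ -3.6978e+6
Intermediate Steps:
P(t, c) = -3 + t
U(O, B) = 2
T(z) = z/2
T(P(32, 19)) - 3697802 = (-3 + 32)/2 - 3697802 = (½)*29 - 3697802 = 29/2 - 3697802 = -7395575/2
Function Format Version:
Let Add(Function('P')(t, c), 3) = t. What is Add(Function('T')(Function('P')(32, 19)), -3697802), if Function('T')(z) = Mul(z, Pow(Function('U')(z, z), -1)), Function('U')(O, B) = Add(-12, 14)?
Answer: Rational(-7395575, 2) ≈ -3.6978e+6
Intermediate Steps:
Function('P')(t, c) = Add(-3, t)
Function('U')(O, B) = 2
Function('T')(z) = Mul(Rational(1, 2), z) (Function('T')(z) = Mul(z, Pow(2, -1)) = Mul(z, Rational(1, 2)) = Mul(Rational(1, 2), z))
Add(Function('T')(Function('P')(32, 19)), -3697802) = Add(Mul(Rational(1, 2), Add(-3, 32)), -3697802) = Add(Mul(Rational(1, 2), 29), -3697802) = Add(Rational(29, 2), -3697802) = Rational(-7395575, 2)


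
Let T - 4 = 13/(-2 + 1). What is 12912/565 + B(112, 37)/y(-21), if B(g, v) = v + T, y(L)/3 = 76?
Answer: 739939/32205 ≈ 22.976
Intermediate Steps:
y(L) = 228 (y(L) = 3*76 = 228)
T = -9 (T = 4 + 13/(-2 + 1) = 4 + 13/(-1) = 4 - 1*13 = 4 - 13 = -9)
B(g, v) = -9 + v (B(g, v) = v - 9 = -9 + v)
12912/565 + B(112, 37)/y(-21) = 12912/565 + (-9 + 37)/228 = 12912*(1/565) + 28*(1/228) = 12912/565 + 7/57 = 739939/32205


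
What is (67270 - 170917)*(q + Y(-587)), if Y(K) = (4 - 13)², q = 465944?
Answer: -48302093175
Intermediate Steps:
Y(K) = 81 (Y(K) = (-9)² = 81)
(67270 - 170917)*(q + Y(-587)) = (67270 - 170917)*(465944 + 81) = -103647*466025 = -48302093175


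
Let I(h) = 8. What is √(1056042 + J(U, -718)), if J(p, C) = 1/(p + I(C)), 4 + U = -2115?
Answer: √4706062139371/2111 ≈ 1027.6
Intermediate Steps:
U = -2119 (U = -4 - 2115 = -2119)
J(p, C) = 1/(8 + p) (J(p, C) = 1/(p + 8) = 1/(8 + p))
√(1056042 + J(U, -718)) = √(1056042 + 1/(8 - 2119)) = √(1056042 + 1/(-2111)) = √(1056042 - 1/2111) = √(2229304661/2111) = √4706062139371/2111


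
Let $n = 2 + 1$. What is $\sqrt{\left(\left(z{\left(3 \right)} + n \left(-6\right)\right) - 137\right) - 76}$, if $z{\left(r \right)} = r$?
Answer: $2 i \sqrt{57} \approx 15.1 i$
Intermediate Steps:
$n = 3$
$\sqrt{\left(\left(z{\left(3 \right)} + n \left(-6\right)\right) - 137\right) - 76} = \sqrt{\left(\left(3 + 3 \left(-6\right)\right) - 137\right) - 76} = \sqrt{\left(\left(3 - 18\right) - 137\right) - 76} = \sqrt{\left(-15 - 137\right) - 76} = \sqrt{-152 - 76} = \sqrt{-228} = 2 i \sqrt{57}$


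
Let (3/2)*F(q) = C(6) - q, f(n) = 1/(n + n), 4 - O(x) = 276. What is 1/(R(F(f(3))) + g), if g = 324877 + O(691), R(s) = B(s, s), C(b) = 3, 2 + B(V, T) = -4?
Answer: 1/324599 ≈ 3.0807e-6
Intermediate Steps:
B(V, T) = -6 (B(V, T) = -2 - 4 = -6)
O(x) = -272 (O(x) = 4 - 1*276 = 4 - 276 = -272)
f(n) = 1/(2*n)
F(q) = 2 - 2*q/3 (F(q) = 2*(3 - q)/3 = 2 - 2*q/3)
R(s) = -6
g = 324605 (g = 324877 - 272 = 324605)
1/(R(F(f(3))) + g) = 1/(-6 + 324605) = 1/324599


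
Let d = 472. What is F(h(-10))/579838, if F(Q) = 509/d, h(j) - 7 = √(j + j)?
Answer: 509/273683536 ≈ 1.8598e-6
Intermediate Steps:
h(j) = 7 + √2*√j (h(j) = 7 + √(j + j) = 7 + √(2*j) = 7 + √2*√j)
F(Q) = 509/472
F(h(-10))/579838 = (509/472)/579838 = (509/472)*(1/579838) = 509/273683536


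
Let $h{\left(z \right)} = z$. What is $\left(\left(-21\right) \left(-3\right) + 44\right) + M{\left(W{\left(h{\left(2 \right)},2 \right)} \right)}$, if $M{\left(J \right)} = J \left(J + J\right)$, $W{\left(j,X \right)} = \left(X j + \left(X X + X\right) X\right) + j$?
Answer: $755$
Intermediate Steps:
$W{\left(j,X \right)} = j + X j + X \left(X + X^{2}\right)$ ($W{\left(j,X \right)} = \left(X j + \left(X^{2} + X\right) X\right) + j = \left(X j + \left(X + X^{2}\right) X\right) + j = \left(X j + X \left(X + X^{2}\right)\right) + j = j + X j + X \left(X + X^{2}\right)$)
$M{\left(J \right)} = 2 J^{2}$ ($M{\left(J \right)} = J 2 J = 2 J^{2}$)
$\left(\left(-21\right) \left(-3\right) + 44\right) + M{\left(W{\left(h{\left(2 \right)},2 \right)} \right)} = \left(\left(-21\right) \left(-3\right) + 44\right) + 2 \left(2 + 2^{2} + 2^{3} + 2 \cdot 2\right)^{2} = \left(63 + 44\right) + 2 \left(2 + 4 + 8 + 4\right)^{2} = 107 + 2 \cdot 18^{2} = 107 + 2 \cdot 324 = 107 + 648 = 755$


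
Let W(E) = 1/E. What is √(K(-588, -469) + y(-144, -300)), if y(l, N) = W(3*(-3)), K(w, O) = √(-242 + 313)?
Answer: √(-1 + 9*√71)/3 ≈ 2.8836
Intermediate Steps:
K(w, O) = √71
y(l, N) = -⅑ (y(l, N) = 1/(3*(-3)) = 1/(-9) = -⅑)
√(K(-588, -469) + y(-144, -300)) = √(√71 - ⅑) = √(-⅑ + √71)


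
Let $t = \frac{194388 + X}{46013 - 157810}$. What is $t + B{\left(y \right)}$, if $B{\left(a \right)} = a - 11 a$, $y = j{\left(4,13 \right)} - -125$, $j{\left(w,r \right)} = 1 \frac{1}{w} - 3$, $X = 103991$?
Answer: $- \frac{273940423}{223594} \approx -1225.2$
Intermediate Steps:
$j{\left(w,r \right)} = -3 + \frac{1}{w}$ ($j{\left(w,r \right)} = \frac{1}{w} - 3 = -3 + \frac{1}{w}$)
$t = - \frac{298379}{111797}$ ($t = \frac{194388 + 103991}{46013 - 157810} = \frac{298379}{-111797} = 298379 \left(- \frac{1}{111797}\right) = - \frac{298379}{111797} \approx -2.6689$)
$y = \frac{489}{4}$ ($y = \left(-3 + \frac{1}{4}\right) - -125 = \left(-3 + \frac{1}{4}\right) + 125 = - \frac{11}{4} + 125 = \frac{489}{4} \approx 122.25$)
$B{\left(a \right)} = - 10 a$
$t + B{\left(y \right)} = - \frac{298379}{111797} - \frac{2445}{2} = - \frac{273940423}{223594}$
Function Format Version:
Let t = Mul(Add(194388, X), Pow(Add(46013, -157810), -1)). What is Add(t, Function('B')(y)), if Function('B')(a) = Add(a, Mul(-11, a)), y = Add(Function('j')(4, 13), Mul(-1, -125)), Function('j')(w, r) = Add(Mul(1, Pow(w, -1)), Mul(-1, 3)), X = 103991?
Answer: Rational(-273940423, 223594) ≈ -1225.2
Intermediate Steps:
Function('j')(w, r) = Add(-3, Pow(w, -1)) (Function('j')(w, r) = Add(Pow(w, -1), -3) = Add(-3, Pow(w, -1)))
t = Rational(-298379, 111797) (t = Mul(Add(194388, 103991), Pow(Add(46013, -157810), -1)) = Mul(298379, Pow(-111797, -1)) = Mul(298379, Rational(-1, 111797)) = Rational(-298379, 111797) ≈ -2.6689)
y = Rational(489, 4) (y = Add(Add(-3, Pow(4, -1)), Mul(-1, -125)) = Add(Add(-3, Rational(1, 4)), 125) = Add(Rational(-11, 4), 125) = Rational(489, 4) ≈ 122.25)
Function('B')(a) = Mul(-10, a)
Add(t, Function('B')(y)) = Add(Rational(-298379, 111797), Mul(-10, Rational(489, 4))) = Add(Rational(-298379, 111797), Rational(-2445, 2)) = Rational(-273940423, 223594)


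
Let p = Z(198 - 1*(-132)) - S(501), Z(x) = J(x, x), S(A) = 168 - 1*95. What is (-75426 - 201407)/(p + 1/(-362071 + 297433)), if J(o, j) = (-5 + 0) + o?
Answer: -17893931454/16288775 ≈ -1098.5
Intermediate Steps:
J(o, j) = -5 + o
S(A) = 73 (S(A) = 168 - 95 = 73)
Z(x) = -5 + x
p = 252 (p = (-5 + (198 - 1*(-132))) - 1*73 = (-5 + (198 + 132)) - 73 = (-5 + 330) - 73 = 325 - 73 = 252)
(-75426 - 201407)/(p + 1/(-362071 + 297433)) = (-75426 - 201407)/(252 + 1/(-362071 + 297433)) = -276833/(252 + 1/(-64638)) = -276833/(252 - 1/64638) = -276833/16288775/64638 = -276833*64638/16288775 = -17893931454/16288775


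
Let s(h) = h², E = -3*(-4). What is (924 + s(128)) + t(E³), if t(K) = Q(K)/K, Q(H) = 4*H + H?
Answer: 17313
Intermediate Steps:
E = 12
Q(H) = 5*H
t(K) = 5 (t(K) = (5*K)/K = 5)
(924 + s(128)) + t(E³) = (924 + 128²) + 5 = (924 + 16384) + 5 = 17308 + 5 = 17313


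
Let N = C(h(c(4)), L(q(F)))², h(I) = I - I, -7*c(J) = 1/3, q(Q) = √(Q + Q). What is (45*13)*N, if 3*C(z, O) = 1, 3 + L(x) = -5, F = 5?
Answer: 65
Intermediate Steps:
q(Q) = √2*√Q (q(Q) = √(2*Q) = √2*√Q)
L(x) = -8 (L(x) = -3 - 5 = -8)
c(J) = -1/21 (c(J) = -1/(7*3) = -⅐*⅓ = -1/21)
h(I) = 0
C(z, O) = ⅓ (C(z, O) = (⅓)*1 = ⅓)
N = ⅑ (N = (⅓)² = ⅑ ≈ 0.11111)
(45*13)*N = (45*13)*(⅑) = 585*(⅑) = 65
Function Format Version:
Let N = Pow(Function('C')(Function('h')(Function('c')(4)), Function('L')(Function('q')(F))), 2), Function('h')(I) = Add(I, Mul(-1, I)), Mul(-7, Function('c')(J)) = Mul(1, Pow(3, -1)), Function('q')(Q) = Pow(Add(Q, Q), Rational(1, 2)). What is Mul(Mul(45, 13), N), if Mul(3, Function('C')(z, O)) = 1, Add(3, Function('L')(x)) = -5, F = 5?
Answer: 65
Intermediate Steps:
Function('q')(Q) = Mul(Pow(2, Rational(1, 2)), Pow(Q, Rational(1, 2))) (Function('q')(Q) = Pow(Mul(2, Q), Rational(1, 2)) = Mul(Pow(2, Rational(1, 2)), Pow(Q, Rational(1, 2))))
Function('L')(x) = -8 (Function('L')(x) = Add(-3, -5) = -8)
Function('c')(J) = Rational(-1, 21) (Function('c')(J) = Mul(Rational(-1, 7), Mul(1, Pow(3, -1))) = Mul(Rational(-1, 7), Mul(1, Rational(1, 3))) = Mul(Rational(-1, 7), Rational(1, 3)) = Rational(-1, 21))
Function('h')(I) = 0
Function('C')(z, O) = Rational(1, 3) (Function('C')(z, O) = Mul(Rational(1, 3), 1) = Rational(1, 3))
N = Rational(1, 9) (N = Pow(Rational(1, 3), 2) = Rational(1, 9) ≈ 0.11111)
Mul(Mul(45, 13), N) = Mul(Mul(45, 13), Rational(1, 9)) = Mul(585, Rational(1, 9)) = 65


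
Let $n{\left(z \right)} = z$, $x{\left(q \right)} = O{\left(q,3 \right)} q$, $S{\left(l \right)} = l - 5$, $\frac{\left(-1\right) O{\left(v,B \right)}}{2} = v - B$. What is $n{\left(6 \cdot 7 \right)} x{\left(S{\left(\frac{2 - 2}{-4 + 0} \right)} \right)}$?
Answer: $-3360$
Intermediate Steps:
$O{\left(v,B \right)} = - 2 v + 2 B$ ($O{\left(v,B \right)} = - 2 \left(v - B\right) = - 2 v + 2 B$)
$S{\left(l \right)} = -5 + l$
$x{\left(q \right)} = q \left(6 - 2 q\right)$ ($x{\left(q \right)} = \left(- 2 q + 2 \cdot 3\right) q = \left(- 2 q + 6\right) q = \left(6 - 2 q\right) q = q \left(6 - 2 q\right)$)
$n{\left(6 \cdot 7 \right)} x{\left(S{\left(\frac{2 - 2}{-4 + 0} \right)} \right)} = 6 \cdot 7 \cdot 2 \left(-5 + \frac{2 - 2}{-4 + 0}\right) \left(3 - \left(-5 + \frac{2 - 2}{-4 + 0}\right)\right) = 42 \cdot 2 \left(-5 + \frac{0}{-4}\right) \left(3 - \left(-5 + \frac{0}{-4}\right)\right) = 42 \cdot 2 \left(-5 + 0 \left(- \frac{1}{4}\right)\right) \left(3 - \left(-5 + 0 \left(- \frac{1}{4}\right)\right)\right) = 42 \cdot 2 \left(-5 + 0\right) \left(3 - \left(-5 + 0\right)\right) = 42 \cdot 2 \left(-5\right) \left(3 - -5\right) = 42 \cdot 2 \left(-5\right) \left(3 + 5\right) = 42 \cdot 2 \left(-5\right) 8 = 42 \left(-80\right) = -3360$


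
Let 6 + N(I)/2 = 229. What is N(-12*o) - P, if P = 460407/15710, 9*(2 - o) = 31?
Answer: 6546253/15710 ≈ 416.69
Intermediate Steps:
o = -13/9 (o = 2 - ⅑*31 = 2 - 31/9 = -13/9 ≈ -1.4444)
N(I) = 446 (N(I) = -12 + 2*229 = -12 + 458 = 446)
P = 460407/15710 (P = 460407*(1/15710) = 460407/15710 ≈ 29.307)
N(-12*o) - P = 446 - 1*460407/15710 = 446 - 460407/15710 = 6546253/15710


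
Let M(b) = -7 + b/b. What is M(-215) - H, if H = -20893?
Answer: 20887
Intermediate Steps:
M(b) = -6 (M(b) = -7 + 1 = -6)
M(-215) - H = -6 - 1*(-20893) = -6 + 20893 = 20887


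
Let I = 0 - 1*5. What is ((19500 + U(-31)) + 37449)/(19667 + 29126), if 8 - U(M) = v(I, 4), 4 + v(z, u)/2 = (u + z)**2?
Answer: 56963/48793 ≈ 1.1674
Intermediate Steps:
I = -5 (I = 0 - 5 = -5)
v(z, u) = -8 + 2*(u + z)**2
U(M) = 14 (U(M) = 8 - (-8 + 2*(4 - 5)**2) = 8 - (-8 + 2*(-1)**2) = 8 - (-8 + 2*1) = 8 - (-8 + 2) = 8 - 1*(-6) = 8 + 6 = 14)
((19500 + U(-31)) + 37449)/(19667 + 29126) = ((19500 + 14) + 37449)/(19667 + 29126) = (19514 + 37449)/48793 = 56963*(1/48793) = 56963/48793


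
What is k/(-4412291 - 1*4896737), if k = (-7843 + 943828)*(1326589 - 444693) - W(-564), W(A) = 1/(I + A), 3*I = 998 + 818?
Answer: -102354737017437/1154319472 ≈ -88671.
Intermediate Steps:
I = 1816/3 (I = (998 + 818)/3 = (⅓)*1816 = 1816/3 ≈ 605.33)
W(A) = 1/(1816/3 + A)
k = 102354737017437/124 (k = (-7843 + 943828)*(1326589 - 444693) - 3/(1816 + 3*(-564)) = 935985*881896 - 3/(1816 - 1692) = 825441427560 - 3/124 = 102354737017437/124 ≈ 8.2544e+11)
k/(-4412291 - 1*4896737) = 102354737017437/(124*(-4412291 - 1*4896737)) = 102354737017437/(124*(-4412291 - 4896737)) = (102354737017437/124)/(-9309028) = (102354737017437/124)*(-1/9309028) = -102354737017437/1154319472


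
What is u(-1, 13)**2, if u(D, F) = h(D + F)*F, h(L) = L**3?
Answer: 504631296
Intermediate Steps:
u(D, F) = F*(D + F)**3 (u(D, F) = (D + F)**3*F = F*(D + F)**3)
u(-1, 13)**2 = (13*(-1 + 13)**3)**2 = (13*12**3)**2 = (13*1728)**2 = 22464**2 = 504631296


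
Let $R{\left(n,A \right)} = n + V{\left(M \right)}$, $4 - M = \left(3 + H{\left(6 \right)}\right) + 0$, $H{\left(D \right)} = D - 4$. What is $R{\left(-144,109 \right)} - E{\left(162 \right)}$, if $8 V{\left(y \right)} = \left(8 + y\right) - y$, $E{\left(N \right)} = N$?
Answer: $-305$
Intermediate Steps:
$H{\left(D \right)} = -4 + D$
$M = -1$ ($M = 4 - \left(\left(3 + \left(-4 + 6\right)\right) + 0\right) = 4 - \left(\left(3 + 2\right) + 0\right) = 4 - \left(5 + 0\right) = 4 - 5 = -1$)
$V{\left(y \right)} = 1$ ($V{\left(y \right)} = \frac{\left(8 + y\right) - y}{8} = \frac{1}{8} \cdot 8 = 1$)
$R{\left(n,A \right)} = 1 + n$ ($R{\left(n,A \right)} = n + 1 = 1 + n$)
$R{\left(-144,109 \right)} - E{\left(162 \right)} = \left(1 - 144\right) - 162 = -143 - 162 = -305$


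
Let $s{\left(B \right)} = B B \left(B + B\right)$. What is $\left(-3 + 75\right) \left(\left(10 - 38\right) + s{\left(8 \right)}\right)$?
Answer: $71712$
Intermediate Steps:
$s{\left(B \right)} = 2 B^{3}$ ($s{\left(B \right)} = B^{2} \cdot 2 B = 2 B^{3}$)
$\left(-3 + 75\right) \left(\left(10 - 38\right) + s{\left(8 \right)}\right) = \left(-3 + 75\right) \left(\left(10 - 38\right) + 2 \cdot 8^{3}\right) = 72 \left(-28 + 2 \cdot 512\right) = 72 \left(-28 + 1024\right) = 72 \cdot 996 = 71712$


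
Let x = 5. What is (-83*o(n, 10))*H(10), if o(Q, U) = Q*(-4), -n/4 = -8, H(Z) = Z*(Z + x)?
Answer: 1593600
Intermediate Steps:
H(Z) = Z*(5 + Z) (H(Z) = Z*(Z + 5) = Z*(5 + Z))
n = 32 (n = -4*(-8) = 32)
o(Q, U) = -4*Q
(-83*o(n, 10))*H(10) = (-(-332)*32)*(10*(5 + 10)) = (-83*(-128))*(10*15) = 10624*150 = 1593600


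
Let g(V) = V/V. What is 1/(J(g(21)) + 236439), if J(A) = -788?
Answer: 1/235651 ≈ 4.2436e-6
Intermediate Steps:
g(V) = 1
1/(J(g(21)) + 236439) = 1/(-788 + 236439) = 1/235651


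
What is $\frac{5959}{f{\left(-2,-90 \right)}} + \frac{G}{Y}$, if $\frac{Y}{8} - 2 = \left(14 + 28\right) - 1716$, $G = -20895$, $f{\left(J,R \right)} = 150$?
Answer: $\frac{41420917}{1003200} \approx 41.289$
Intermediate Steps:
$Y = -13376$ ($Y = 16 + 8 \left(\left(14 + 28\right) - 1716\right) = 16 + 8 \left(42 - 1716\right) = 16 + 8 \left(-1674\right) = 16 - 13392 = -13376$)
$\frac{5959}{f{\left(-2,-90 \right)}} + \frac{G}{Y} = \frac{5959}{150} - \frac{20895}{-13376} = 5959 \cdot \frac{1}{150} - - \frac{20895}{13376} = \frac{5959}{150} + \frac{20895}{13376} = \frac{41420917}{1003200}$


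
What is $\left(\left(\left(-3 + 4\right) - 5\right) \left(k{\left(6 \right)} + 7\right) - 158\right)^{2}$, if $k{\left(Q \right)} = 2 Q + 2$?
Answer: $58564$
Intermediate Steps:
$k{\left(Q \right)} = 2 + 2 Q$
$\left(\left(\left(-3 + 4\right) - 5\right) \left(k{\left(6 \right)} + 7\right) - 158\right)^{2} = \left(\left(\left(-3 + 4\right) - 5\right) \left(\left(2 + 2 \cdot 6\right) + 7\right) - 158\right)^{2} = \left(\left(1 - 5\right) \left(\left(2 + 12\right) + 7\right) - 158\right)^{2} = \left(- 4 \left(14 + 7\right) - 158\right)^{2} = \left(\left(-4\right) 21 - 158\right)^{2} = \left(-84 - 158\right)^{2} = \left(-242\right)^{2} = 58564$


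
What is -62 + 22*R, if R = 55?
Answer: 1148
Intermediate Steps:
-62 + 22*R = -62 + 22*55 = -62 + 1210 = 1148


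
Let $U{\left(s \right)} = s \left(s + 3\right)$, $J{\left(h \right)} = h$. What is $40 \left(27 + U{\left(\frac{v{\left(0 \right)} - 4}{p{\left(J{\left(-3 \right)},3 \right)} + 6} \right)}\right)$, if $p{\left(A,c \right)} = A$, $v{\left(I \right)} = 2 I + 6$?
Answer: $\frac{10600}{9} \approx 1177.8$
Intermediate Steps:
$v{\left(I \right)} = 6 + 2 I$
$U{\left(s \right)} = s \left(3 + s\right)$
$40 \left(27 + U{\left(\frac{v{\left(0 \right)} - 4}{p{\left(J{\left(-3 \right)},3 \right)} + 6} \right)}\right) = 40 \left(27 + \frac{\left(6 + 2 \cdot 0\right) - 4}{-3 + 6} \left(3 + \frac{\left(6 + 2 \cdot 0\right) - 4}{-3 + 6}\right)\right) = 40 \left(27 + \frac{\left(6 + 0\right) - 4}{3} \left(3 + \frac{\left(6 + 0\right) - 4}{3}\right)\right) = 40 \left(27 + \left(6 - 4\right) \frac{1}{3} \left(3 + \left(6 - 4\right) \frac{1}{3}\right)\right) = 40 \left(27 + 2 \cdot \frac{1}{3} \left(3 + 2 \cdot \frac{1}{3}\right)\right) = 40 \left(27 + \frac{2 \left(3 + \frac{2}{3}\right)}{3}\right) = 40 \left(27 + \frac{2}{3} \cdot \frac{11}{3}\right) = 40 \left(27 + \frac{22}{9}\right) = 40 \cdot \frac{265}{9} = \frac{10600}{9}$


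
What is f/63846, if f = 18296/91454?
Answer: 4574/1459743021 ≈ 3.1334e-6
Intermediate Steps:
f = 9148/45727 (f = 18296*(1/91454) = 9148/45727 ≈ 0.20006)
f/63846 = (9148/45727)/63846 = (9148/45727)*(1/63846) = 4574/1459743021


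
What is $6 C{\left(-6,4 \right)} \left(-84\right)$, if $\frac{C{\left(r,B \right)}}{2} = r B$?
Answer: $24192$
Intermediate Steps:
$C{\left(r,B \right)} = 2 B r$ ($C{\left(r,B \right)} = 2 r B = 2 B r$)
$6 C{\left(-6,4 \right)} \left(-84\right) = 6 \cdot 2 \cdot 4 \left(-6\right) \left(-84\right) = 6 \left(-48\right) \left(-84\right) = \left(-288\right) \left(-84\right) = 24192$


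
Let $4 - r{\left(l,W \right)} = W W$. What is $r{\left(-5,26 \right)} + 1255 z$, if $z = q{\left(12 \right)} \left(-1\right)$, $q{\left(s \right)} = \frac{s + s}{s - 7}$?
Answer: $-6696$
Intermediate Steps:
$q{\left(s \right)} = \frac{2 s}{-7 + s}$
$r{\left(l,W \right)} = 4 - W^{2}$ ($r{\left(l,W \right)} = 4 - W W = 4 - W^{2}$)
$z = - \frac{24}{5}$ ($z = 2 \cdot 12 \frac{1}{-7 + 12} \left(-1\right) = 2 \cdot 12 \cdot \frac{1}{5} \left(-1\right) = \frac{24}{5} \left(-1\right) = - \frac{24}{5} \approx -4.8$)
$r{\left(-5,26 \right)} + 1255 z = \left(4 - 26^{2}\right) + 1255 \left(- \frac{24}{5}\right) = \left(4 - 676\right) - 6024 = -672 - 6024 = -6696$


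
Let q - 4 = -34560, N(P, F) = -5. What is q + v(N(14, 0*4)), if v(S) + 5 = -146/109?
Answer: -3767295/109 ≈ -34562.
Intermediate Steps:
q = -34556 (q = 4 - 34560 = -34556)
v(S) = -691/109 (v(S) = -5 - 146/109 = -691/109)
q + v(N(14, 0*4)) = -34556 - 691/109 = -3767295/109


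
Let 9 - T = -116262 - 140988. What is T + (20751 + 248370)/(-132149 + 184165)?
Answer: 13381853265/52016 ≈ 2.5726e+5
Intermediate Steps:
T = 257259 (T = 9 - (-116262 - 140988) = 9 - 1*(-257250) = 9 + 257250 = 257259)
T + (20751 + 248370)/(-132149 + 184165) = 257259 + (20751 + 248370)/(-132149 + 184165) = 257259 + 269121/52016 = 13381853265/52016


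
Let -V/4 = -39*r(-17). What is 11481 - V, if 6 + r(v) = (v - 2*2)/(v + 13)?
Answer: 11598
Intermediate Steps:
r(v) = -6 + (-4 + v)/(13 + v) (r(v) = -6 + (v - 2*2)/(v + 13) = -6 + (v - 4)/(13 + v) = -6 + (-4 + v)/(13 + v))
V = -117 (V = -(-156)*(-82 - 5*(-17))/(13 - 17) = -(-156)*(-82 + 85)/(-4) = -(-156)*(-1/4*3) = -(-156)*(-3)/4 = -4*117/4 = -117)
11481 - V = 11481 - 1*(-117) = 11481 + 117 = 11598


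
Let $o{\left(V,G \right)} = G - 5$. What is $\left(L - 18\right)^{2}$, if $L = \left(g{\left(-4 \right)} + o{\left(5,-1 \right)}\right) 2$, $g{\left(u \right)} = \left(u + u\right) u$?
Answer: $1156$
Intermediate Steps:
$o{\left(V,G \right)} = -5 + G$
$g{\left(u \right)} = 2 u^{2}$ ($g{\left(u \right)} = 2 u u = 2 u^{2}$)
$L = 52$ ($L = \left(2 \left(-4\right)^{2} - 6\right) 2 = \left(2 \cdot 16 - 6\right) 2 = \left(32 - 6\right) 2 = 26 \cdot 2 = 52$)
$\left(L - 18\right)^{2} = \left(52 - 18\right)^{2} = 34^{2} = 1156$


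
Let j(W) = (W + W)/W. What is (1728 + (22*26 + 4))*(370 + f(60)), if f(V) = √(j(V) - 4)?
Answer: 852480 + 2304*I*√2 ≈ 8.5248e+5 + 3258.3*I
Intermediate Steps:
j(W) = 2 (j(W) = (2*W)/W = 2)
f(V) = I*√2 (f(V) = √(2 - 4) = √(-2) = I*√2)
(1728 + (22*26 + 4))*(370 + f(60)) = (1728 + (22*26 + 4))*(370 + I*√2) = (1728 + (572 + 4))*(370 + I*√2) = (1728 + 576)*(370 + I*√2) = 2304*(370 + I*√2) = 852480 + 2304*I*√2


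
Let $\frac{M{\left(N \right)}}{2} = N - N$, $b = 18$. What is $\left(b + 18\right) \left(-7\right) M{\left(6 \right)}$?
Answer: $0$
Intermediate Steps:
$M{\left(N \right)} = 0$ ($M{\left(N \right)} = 2 \left(N - N\right) = 2 \cdot 0 = 0$)
$\left(b + 18\right) \left(-7\right) M{\left(6 \right)} = \left(18 + 18\right) \left(-7\right) 0 = 36 \left(-7\right) 0 = \left(-252\right) 0 = 0$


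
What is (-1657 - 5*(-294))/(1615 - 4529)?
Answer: 187/2914 ≈ 0.064173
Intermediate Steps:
(-1657 - 5*(-294))/(1615 - 4529) = (-1657 + 1470)/(-2914) = -187*(-1/2914) = 187/2914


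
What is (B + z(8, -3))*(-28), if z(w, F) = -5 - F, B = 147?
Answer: -4060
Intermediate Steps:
(B + z(8, -3))*(-28) = (147 + (-5 - 1*(-3)))*(-28) = (147 + (-5 + 3))*(-28) = (147 - 2)*(-28) = 145*(-28) = -4060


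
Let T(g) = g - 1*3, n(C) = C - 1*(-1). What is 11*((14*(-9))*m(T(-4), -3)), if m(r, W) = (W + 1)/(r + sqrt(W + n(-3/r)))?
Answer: -22638/59 - 462*I*sqrt(77)/59 ≈ -383.69 - 68.712*I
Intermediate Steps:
n(C) = 1 + C (n(C) = C + 1 = 1 + C)
T(g) = -3 + g (T(g) = g - 3 = -3 + g)
m(r, W) = (1 + W)/(r + sqrt(1 + W - 3/r)) (m(r, W) = (W + 1)/(r + sqrt(W + (1 - 3/r))) = (1 + W)/(r + sqrt(1 + W - 3/r)))
11*((14*(-9))*m(T(-4), -3)) = 11*((14*(-9))*((1 - 3)/((-3 - 4) + sqrt(1 - 3 - 3/(-3 - 4))))) = 11*(-126*(-2)/(-7 + sqrt(1 - 3 - 3/(-7)))) = 11*(-126*(-2)/(-7 + sqrt(1 - 3 - 3*(-1/7)))) = 11*(-126*(-2)/(-7 + sqrt(1 - 3 + 3/7))) = 11*(-126*(-2)/(-7 + sqrt(-11/7))) = 11*(-126*(-2)/(-7 + I*sqrt(77)/7)) = 11*(-(-252)/(-7 + I*sqrt(77)/7)) = 11*(252/(-7 + I*sqrt(77)/7)) = 2772/(-7 + I*sqrt(77)/7)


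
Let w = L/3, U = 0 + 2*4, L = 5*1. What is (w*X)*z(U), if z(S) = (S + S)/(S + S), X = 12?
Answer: 20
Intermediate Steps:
L = 5
U = 8 (U = 0 + 8 = 8)
z(S) = 1 (z(S) = (2*S)/((2*S)) = (2*S)*(1/(2*S)) = 1)
w = 5/3 ≈ 1.6667
(w*X)*z(U) = ((5/3)*12)*1 = 20*1 = 20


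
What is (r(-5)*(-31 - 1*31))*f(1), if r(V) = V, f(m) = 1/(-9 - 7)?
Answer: -155/8 ≈ -19.375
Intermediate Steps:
f(m) = -1/16 (f(m) = 1/(-16) = -1/16)
(r(-5)*(-31 - 1*31))*f(1) = -5*(-31 - 1*31)*(-1/16) = -5*(-31 - 31)*(-1/16) = -5*(-62)*(-1/16) = 310*(-1/16) = -155/8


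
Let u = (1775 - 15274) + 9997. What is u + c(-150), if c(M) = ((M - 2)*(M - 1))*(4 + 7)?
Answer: 248970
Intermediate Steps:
u = -3502 (u = -13499 + 9997 = -3502)
c(M) = 11*(-1 + M)*(-2 + M) (c(M) = ((-2 + M)*(-1 + M))*11 = ((-1 + M)*(-2 + M))*11 = 11*(-1 + M)*(-2 + M))
u + c(-150) = -3502 + (22 - 33*(-150) + 11*(-150)²) = -3502 + (22 + 4950 + 11*22500) = -3502 + (22 + 4950 + 247500) = -3502 + 252472 = 248970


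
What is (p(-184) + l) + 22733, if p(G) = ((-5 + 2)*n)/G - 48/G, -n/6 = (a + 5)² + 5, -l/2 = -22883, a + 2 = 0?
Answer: 3150903/46 ≈ 68498.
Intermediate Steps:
a = -2 (a = -2 + 0 = -2)
l = 45766 (l = -2*(-22883) = 45766)
n = -84 (n = -6*((-2 + 5)² + 5) = -6*(3² + 5) = -6*(9 + 5) = -6*14 = -84)
p(G) = 204/G (p(G) = ((-5 + 2)*(-84))/G - 48/G = (-3*(-84))/G - 48/G = 252/G - 48/G = 204/G)
(p(-184) + l) + 22733 = (204/(-184) + 45766) + 22733 = (204*(-1/184) + 45766) + 22733 = (-51/46 + 45766) + 22733 = 2105185/46 + 22733 = 3150903/46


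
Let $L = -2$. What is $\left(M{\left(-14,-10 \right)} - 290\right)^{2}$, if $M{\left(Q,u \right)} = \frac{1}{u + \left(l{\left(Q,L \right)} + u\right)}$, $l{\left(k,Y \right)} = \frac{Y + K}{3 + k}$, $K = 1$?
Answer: $\frac{4034917441}{47961} \approx 84129.0$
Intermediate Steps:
$l{\left(k,Y \right)} = \frac{1 + Y}{3 + k}$ ($l{\left(k,Y \right)} = \frac{Y + 1}{3 + k} = \frac{1 + Y}{3 + k}$)
$M{\left(Q,u \right)} = \frac{1}{- \frac{1}{3 + Q} + 2 u}$ ($M{\left(Q,u \right)} = \frac{1}{u + \left(\frac{1 - 2}{3 + Q} + u\right)} = \frac{1}{u + \left(\frac{1}{3 + Q} \left(-1\right) + u\right)} = \frac{1}{u + \left(- \frac{1}{3 + Q} + u\right)} = \frac{1}{u + \left(u - \frac{1}{3 + Q}\right)} = \frac{1}{- \frac{1}{3 + Q} + 2 u}$)
$\left(M{\left(-14,-10 \right)} - 290\right)^{2} = \left(\frac{3 - 14}{-1 + 2 \left(-10\right) \left(3 - 14\right)} - 290\right)^{2} = \left(\frac{1}{-1 + 2 \left(-10\right) \left(-11\right)} \left(-11\right) - 290\right)^{2} = \left(\frac{1}{-1 + 220} \left(-11\right) - 290\right)^{2} = \left(\frac{1}{219} \left(-11\right) - 290\right)^{2} = \left(- \frac{11}{219} - 290\right)^{2} = \left(- \frac{63521}{219}\right)^{2} = \frac{4034917441}{47961}$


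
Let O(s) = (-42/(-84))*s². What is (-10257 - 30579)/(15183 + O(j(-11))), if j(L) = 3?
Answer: -27224/10125 ≈ -2.6888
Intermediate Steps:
O(s) = s²/2 (O(s) = (-42*(-1/84))*s² = s²/2)
(-10257 - 30579)/(15183 + O(j(-11))) = (-10257 - 30579)/(15183 + (½)*3²) = -40836/(15183 + (½)*9) = -40836/(15183 + 9/2) = -40836/30375/2 = -40836*2/30375 = -27224/10125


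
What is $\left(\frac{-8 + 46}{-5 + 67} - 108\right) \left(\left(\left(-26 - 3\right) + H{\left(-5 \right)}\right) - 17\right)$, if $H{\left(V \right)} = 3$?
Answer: $\frac{143147}{31} \approx 4617.6$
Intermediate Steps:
$\left(\frac{-8 + 46}{-5 + 67} - 108\right) \left(\left(\left(-26 - 3\right) + H{\left(-5 \right)}\right) - 17\right) = \left(\frac{-8 + 46}{-5 + 67} - 108\right) \left(\left(\left(-26 - 3\right) + 3\right) - 17\right) = \left(\frac{38}{62} - 108\right) \left(\left(\left(-26 - 3\right) + 3\right) - 17\right) = \left(38 \cdot \frac{1}{62} - 108\right) \left(\left(-29 + 3\right) - 17\right) = \left(\frac{19}{31} - 108\right) \left(-26 - 17\right) = \left(- \frac{3329}{31}\right) \left(-43\right) = \frac{143147}{31}$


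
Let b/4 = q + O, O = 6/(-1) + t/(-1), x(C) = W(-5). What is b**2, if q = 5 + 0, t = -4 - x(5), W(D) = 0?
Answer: 144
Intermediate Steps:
x(C) = 0
t = -4 (t = -4 - 1*0 = -4 + 0 = -4)
O = -2 (O = 6/(-1) - 4/(-1) = 6*(-1) - 4*(-1) = -6 + 4 = -2)
q = 5
b = 12 (b = 4*(5 - 2) = 4*3 = 12)
b**2 = 12**2 = 144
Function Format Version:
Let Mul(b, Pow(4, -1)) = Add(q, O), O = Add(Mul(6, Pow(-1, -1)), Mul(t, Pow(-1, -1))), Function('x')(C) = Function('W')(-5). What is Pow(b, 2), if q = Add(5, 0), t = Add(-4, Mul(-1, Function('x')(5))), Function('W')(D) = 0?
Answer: 144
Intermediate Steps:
Function('x')(C) = 0
t = -4 (t = Add(-4, Mul(-1, 0)) = Add(-4, 0) = -4)
O = -2 (O = Add(Mul(6, Pow(-1, -1)), Mul(-4, Pow(-1, -1))) = Add(Mul(6, -1), Mul(-4, -1)) = Add(-6, 4) = -2)
q = 5
b = 12 (b = Mul(4, Add(5, -2)) = Mul(4, 3) = 12)
Pow(b, 2) = Pow(12, 2) = 144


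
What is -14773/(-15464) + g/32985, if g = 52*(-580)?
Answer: 4178633/102016008 ≈ 0.040961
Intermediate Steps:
g = -30160
-14773/(-15464) + g/32985 = -14773/(-15464) - 30160/32985 = -14773*(-1/15464) - 30160*1/32985 = 14773/15464 - 6032/6597 = 4178633/102016008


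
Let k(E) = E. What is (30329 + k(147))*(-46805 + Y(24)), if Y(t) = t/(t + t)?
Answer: -1426413942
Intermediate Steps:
Y(t) = ½ (Y(t) = t/((2*t)) = (1/(2*t))*t = ½)
(30329 + k(147))*(-46805 + Y(24)) = (30329 + 147)*(-46805 + ½) = 30476*(-93609/2) = -1426413942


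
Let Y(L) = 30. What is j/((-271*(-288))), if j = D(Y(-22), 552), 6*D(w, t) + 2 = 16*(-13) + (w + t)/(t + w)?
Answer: -209/468288 ≈ -0.00044631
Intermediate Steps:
D(w, t) = -209/6 (D(w, t) = -⅓ + (16*(-13) + (w + t)/(t + w))/6 = -⅓ + (-208 + (t + w)/(t + w))/6 = -⅓ + (-208 + 1)/6 = -⅓ + (⅙)*(-207) = -⅓ - 69/2 = -209/6)
j = -209/6 ≈ -34.833
j/((-271*(-288))) = -209/(6*((-271*(-288)))) = -209/6/78048 = -209/6*1/78048 = -209/468288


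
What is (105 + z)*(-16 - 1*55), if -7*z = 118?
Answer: -43807/7 ≈ -6258.1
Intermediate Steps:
z = -118/7 (z = -⅐*118 = -118/7 ≈ -16.857)
(105 + z)*(-16 - 1*55) = (105 - 118/7)*(-16 - 1*55) = 617*(-16 - 55)/7 = (617/7)*(-71) = -43807/7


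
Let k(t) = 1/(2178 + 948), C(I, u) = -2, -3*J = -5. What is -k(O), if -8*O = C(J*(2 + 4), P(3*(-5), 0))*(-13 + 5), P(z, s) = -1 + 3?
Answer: -1/3126 ≈ -0.00031990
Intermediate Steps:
J = 5/3 (J = -1/3*(-5) = 5/3 ≈ 1.6667)
P(z, s) = 2
O = -2 (O = -(-1)*(-13 + 5)/4 = -(-1)*(-8)/4 = -1/8*16 = -2)
k(t) = 1/3126
-k(O) = -1*1/3126 = -1/3126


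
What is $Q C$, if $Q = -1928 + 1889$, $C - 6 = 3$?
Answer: $-351$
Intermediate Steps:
$C = 9$ ($C = 6 + 3 = 9$)
$Q = -39$
$Q C = \left(-39\right) 9 = -351$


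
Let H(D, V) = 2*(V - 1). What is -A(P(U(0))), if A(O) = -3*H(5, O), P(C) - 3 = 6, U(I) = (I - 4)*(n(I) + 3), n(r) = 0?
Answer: 48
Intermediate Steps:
H(D, V) = -2 + 2*V (H(D, V) = 2*(-1 + V) = -2 + 2*V)
U(I) = -12 + 3*I (U(I) = (I - 4)*(0 + 3) = (-4 + I)*3 = -12 + 3*I)
P(C) = 9 (P(C) = 3 + 6 = 9)
A(O) = 6 - 6*O (A(O) = -3*(-2 + 2*O) = 6 - 6*O)
-A(P(U(0))) = -(6 - 6*9) = -(6 - 54) = -1*(-48) = 48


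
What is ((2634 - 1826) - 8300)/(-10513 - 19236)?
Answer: 7492/29749 ≈ 0.25184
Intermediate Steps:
((2634 - 1826) - 8300)/(-10513 - 19236) = (808 - 8300)/(-29749) = -7492*(-1/29749) = 7492/29749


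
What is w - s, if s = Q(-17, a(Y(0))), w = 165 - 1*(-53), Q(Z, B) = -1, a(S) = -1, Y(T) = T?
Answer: 219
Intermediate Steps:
w = 218 (w = 165 + 53 = 218)
s = -1
w - s = 218 - 1*(-1) = 218 + 1 = 219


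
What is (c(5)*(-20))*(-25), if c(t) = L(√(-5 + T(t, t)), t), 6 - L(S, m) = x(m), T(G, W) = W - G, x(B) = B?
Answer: 500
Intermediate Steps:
L(S, m) = 6 - m
c(t) = 6 - t
(c(5)*(-20))*(-25) = ((6 - 1*5)*(-20))*(-25) = ((6 - 5)*(-20))*(-25) = (1*(-20))*(-25) = -20*(-25) = 500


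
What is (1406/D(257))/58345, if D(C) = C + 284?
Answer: 1406/31564645 ≈ 4.4544e-5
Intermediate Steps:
D(C) = 284 + C
(1406/D(257))/58345 = (1406/(284 + 257))/58345 = (1406/541)*(1/58345) = 1406/31564645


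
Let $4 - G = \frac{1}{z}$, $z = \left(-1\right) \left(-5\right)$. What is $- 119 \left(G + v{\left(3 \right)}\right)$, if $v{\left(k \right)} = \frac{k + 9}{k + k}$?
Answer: $- \frac{3451}{5} \approx -690.2$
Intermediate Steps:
$z = 5$
$v{\left(k \right)} = \frac{9 + k}{2 k}$
$G = \frac{19}{5}$ ($G = 4 - \frac{1}{5} = \frac{19}{5} \approx 3.8$)
$- 119 \left(G + v{\left(3 \right)}\right) = - 119 \left(\frac{19}{5} + \frac{9 + 3}{2 \cdot 3}\right) = - 119 \left(\frac{19}{5} + \frac{1}{2} \cdot \frac{1}{3} \cdot 12\right) = - 119 \left(\frac{19}{5} + 2\right) = \left(-119\right) \frac{29}{5} = - \frac{3451}{5}$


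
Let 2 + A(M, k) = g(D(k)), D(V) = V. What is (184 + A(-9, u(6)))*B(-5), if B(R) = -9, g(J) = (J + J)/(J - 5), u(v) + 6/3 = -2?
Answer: -1646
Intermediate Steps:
u(v) = -4 (u(v) = -2 - 2 = -4)
g(J) = 2*J/(-5 + J) (g(J) = (2*J)/(-5 + J) = 2*J/(-5 + J))
A(M, k) = -2 + 2*k/(-5 + k)
(184 + A(-9, u(6)))*B(-5) = (184 + 10/(-5 - 4))*(-9) = (184 + 10/(-9))*(-9) = (184 + 10*(-⅑))*(-9) = (184 - 10/9)*(-9) = (1646/9)*(-9) = -1646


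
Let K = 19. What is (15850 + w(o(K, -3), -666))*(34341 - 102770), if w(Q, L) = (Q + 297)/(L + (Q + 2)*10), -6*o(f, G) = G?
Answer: -1390416036045/1282 ≈ -1.0846e+9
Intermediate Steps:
o(f, G) = -G/6
w(Q, L) = (297 + Q)/(20 + L + 10*Q) (w(Q, L) = (297 + Q)/(L + (2 + Q)*10) = (297 + Q)/(L + (20 + 10*Q)) = (297 + Q)/(20 + L + 10*Q))
(15850 + w(o(K, -3), -666))*(34341 - 102770) = (15850 + (297 - ⅙*(-3))/(20 - 666 + 10*(-⅙*(-3))))*(34341 - 102770) = (15850 + (297 + ½)/(20 - 666 + 10*(½)))*(-68429) = (15850 + (595/2)/(20 - 666 + 5))*(-68429) = (15850 + (595/2)/(-641))*(-68429) = (15850 - 1/641*595/2)*(-68429) = (15850 - 595/1282)*(-68429) = (20319105/1282)*(-68429) = -1390416036045/1282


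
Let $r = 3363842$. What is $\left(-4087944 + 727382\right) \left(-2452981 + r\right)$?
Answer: $-3061004863882$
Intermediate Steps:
$\left(-4087944 + 727382\right) \left(-2452981 + r\right) = \left(-4087944 + 727382\right) \left(-2452981 + 3363842\right) = \left(-3360562\right) 910861 = -3061004863882$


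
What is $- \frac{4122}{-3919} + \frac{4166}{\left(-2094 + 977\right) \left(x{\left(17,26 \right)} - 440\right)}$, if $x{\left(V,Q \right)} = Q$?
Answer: $\frac{961247995}{906147261} \approx 1.0608$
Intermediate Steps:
$- \frac{4122}{-3919} + \frac{4166}{\left(-2094 + 977\right) \left(x{\left(17,26 \right)} - 440\right)} = - \frac{4122}{-3919} + \frac{4166}{\left(-2094 + 977\right) \left(26 - 440\right)} = \left(-4122\right) \left(- \frac{1}{3919}\right) + \frac{4166}{\left(-1117\right) \left(26 + \left(-953 + 513\right)\right)} = \frac{4122}{3919} + \frac{4166}{\left(-1117\right) \left(26 - 440\right)} = \frac{4122}{3919} + \frac{4166}{\left(-1117\right) \left(-414\right)} = \frac{4122}{3919} + \frac{4166}{462438} = \frac{4122}{3919} + 4166 \cdot \frac{1}{462438} = \frac{4122}{3919} + \frac{2083}{231219} = \frac{961247995}{906147261}$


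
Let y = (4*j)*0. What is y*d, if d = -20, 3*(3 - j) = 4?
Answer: 0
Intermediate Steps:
j = 5/3 (j = 3 - ⅓*4 = 3 - 4/3 = 5/3 ≈ 1.6667)
y = 0 (y = (4*(5/3))*0 = (20/3)*0 = 0)
y*d = 0*(-20) = 0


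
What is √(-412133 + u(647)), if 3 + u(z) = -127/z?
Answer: I*√172523920993/647 ≈ 641.98*I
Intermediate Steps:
u(z) = -3 - 127/z
√(-412133 + u(647)) = √(-412133 + (-3 - 127/647)) = √(-412133 - 2068/647) = √(-266652119/647) = I*√172523920993/647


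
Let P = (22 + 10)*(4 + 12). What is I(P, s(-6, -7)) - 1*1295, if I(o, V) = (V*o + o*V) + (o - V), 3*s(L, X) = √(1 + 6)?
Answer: -783 + 341*√7 ≈ 119.20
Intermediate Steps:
P = 512 (P = 32*16 = 512)
s(L, X) = √7/3 (s(L, X) = √(1 + 6)/3 = √7/3)
I(o, V) = o - V + 2*V*o (I(o, V) = (V*o + V*o) + (o - V) = 2*V*o + (o - V) = o - V + 2*V*o)
I(P, s(-6, -7)) - 1*1295 = (512 - √7/3 + 2*(√7/3)*512) - 1*1295 = (512 - √7/3 + 1024*√7/3) - 1295 = (512 + 341*√7) - 1295 = -783 + 341*√7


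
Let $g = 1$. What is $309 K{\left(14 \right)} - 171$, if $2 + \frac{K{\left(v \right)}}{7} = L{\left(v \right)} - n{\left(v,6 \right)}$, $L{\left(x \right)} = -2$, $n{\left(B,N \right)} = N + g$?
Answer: $-23964$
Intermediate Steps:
$n{\left(B,N \right)} = 1 + N$ ($n{\left(B,N \right)} = N + 1 = 1 + N$)
$K{\left(v \right)} = -77$ ($K{\left(v \right)} = -14 + 7 \left(-2 - \left(1 + 6\right)\right) = -14 + 7 \left(-2 - 7\right) = -14 + 7 \left(-9\right) = -14 - 63 = -77$)
$309 K{\left(14 \right)} - 171 = 309 \left(-77\right) - 171 = -23793 - 171 = -23964$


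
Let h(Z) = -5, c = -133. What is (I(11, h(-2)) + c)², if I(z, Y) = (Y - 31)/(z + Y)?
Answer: 19321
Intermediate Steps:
I(z, Y) = (-31 + Y)/(Y + z)
(I(11, h(-2)) + c)² = ((-31 - 5)/(-5 + 11) - 133)² = (-36/6 - 133)² = ((⅙)*(-36) - 133)² = (-6 - 133)² = (-139)² = 19321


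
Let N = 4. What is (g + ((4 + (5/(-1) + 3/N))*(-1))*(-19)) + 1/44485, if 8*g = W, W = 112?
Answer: 1645949/177940 ≈ 9.2500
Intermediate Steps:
g = 14 (g = (⅛)*112 = 14)
(g + ((4 + (5/(-1) + 3/N))*(-1))*(-19)) + 1/44485 = (14 + ((4 + (5/(-1) + 3/4))*(-1))*(-19)) + 1/44485 = (14 + ((4 + (5*(-1) + 3*(¼)))*(-1))*(-19)) + 1/44485 = (14 + ((4 + (-5 + ¾))*(-1))*(-19)) + 1/44485 = (14 + ((4 - 17/4)*(-1))*(-19)) + 1/44485 = (14 - ¼*(-1)*(-19)) + 1/44485 = (14 + (¼)*(-19)) + 1/44485 = (14 - 19/4) + 1/44485 = 37/4 + 1/44485 = 1645949/177940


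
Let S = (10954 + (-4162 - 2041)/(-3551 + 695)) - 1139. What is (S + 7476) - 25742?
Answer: -24129853/2856 ≈ -8448.8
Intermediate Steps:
S = 28037843/2856 (S = (10954 - 6203/(-2856)) - 1139 = (10954 - 6203*(-1/2856)) - 1139 = (10954 + 6203/2856) - 1139 = 31290827/2856 - 1139 = 28037843/2856 ≈ 9817.2)
(S + 7476) - 25742 = (28037843/2856 + 7476) - 25742 = 49389299/2856 - 25742 = -24129853/2856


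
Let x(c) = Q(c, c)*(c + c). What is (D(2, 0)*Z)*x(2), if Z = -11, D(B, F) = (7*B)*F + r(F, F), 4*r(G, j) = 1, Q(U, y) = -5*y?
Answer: 110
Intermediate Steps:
r(G, j) = ¼ (r(G, j) = (¼)*1 = ¼)
x(c) = -10*c² (x(c) = (-5*c)*(c + c) = (-5*c)*(2*c) = -10*c²)
D(B, F) = ¼ + 7*B*F (D(B, F) = (7*B)*F + ¼ = 7*B*F + ¼ = ¼ + 7*B*F)
(D(2, 0)*Z)*x(2) = ((¼ + 7*2*0)*(-11))*(-10*2²) = ((¼ + 0)*(-11))*(-10*4) = ((¼)*(-11))*(-40) = -11/4*(-40) = 110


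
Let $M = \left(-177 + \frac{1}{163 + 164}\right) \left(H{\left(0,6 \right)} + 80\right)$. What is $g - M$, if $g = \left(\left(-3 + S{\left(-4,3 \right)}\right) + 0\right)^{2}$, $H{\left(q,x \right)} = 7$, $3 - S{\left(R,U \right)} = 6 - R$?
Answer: $\frac{1689362}{109} \approx 15499.0$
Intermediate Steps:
$S{\left(R,U \right)} = -3 + R$ ($S{\left(R,U \right)} = 3 - \left(6 - R\right) = 3 + \left(-6 + R\right) = -3 + R$)
$g = 100$ ($g = \left(\left(-3 - 7\right) + 0\right)^{2} = \left(-10 + 0\right)^{2} = \left(-10\right)^{2} = 100$)
$M = - \frac{1678462}{109}$ ($M = \left(-177 + \frac{1}{163 + 164}\right) \left(7 + 80\right) = \left(-177 + \frac{1}{327}\right) 87 = \left(- \frac{57878}{327}\right) 87 = - \frac{1678462}{109} \approx -15399.0$)
$g - M = 100 - - \frac{1678462}{109} = 100 + \frac{1678462}{109} = \frac{1689362}{109}$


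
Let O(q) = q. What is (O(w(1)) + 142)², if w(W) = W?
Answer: 20449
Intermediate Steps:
(O(w(1)) + 142)² = (1 + 142)² = 143² = 20449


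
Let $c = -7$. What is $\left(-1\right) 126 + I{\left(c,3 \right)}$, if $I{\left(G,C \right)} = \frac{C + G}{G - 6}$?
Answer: $- \frac{1634}{13} \approx -125.69$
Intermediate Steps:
$I{\left(G,C \right)} = \frac{C + G}{-6 + G}$
$\left(-1\right) 126 + I{\left(c,3 \right)} = \left(-1\right) 126 + \frac{3 - 7}{-6 - 7} = -126 + \frac{1}{-13} \left(-4\right) = -126 - - \frac{4}{13} = -126 + \frac{4}{13} = - \frac{1634}{13}$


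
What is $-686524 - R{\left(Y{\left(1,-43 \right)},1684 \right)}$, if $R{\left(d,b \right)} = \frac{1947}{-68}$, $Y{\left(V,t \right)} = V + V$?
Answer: $- \frac{46681685}{68} \approx -6.865 \cdot 10^{5}$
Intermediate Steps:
$Y{\left(V,t \right)} = 2 V$
$R{\left(d,b \right)} = - \frac{1947}{68}$ ($R{\left(d,b \right)} = 1947 \left(- \frac{1}{68}\right) = - \frac{1947}{68}$)
$-686524 - R{\left(Y{\left(1,-43 \right)},1684 \right)} = -686524 - - \frac{1947}{68} = -686524 + \frac{1947}{68} = - \frac{46681685}{68}$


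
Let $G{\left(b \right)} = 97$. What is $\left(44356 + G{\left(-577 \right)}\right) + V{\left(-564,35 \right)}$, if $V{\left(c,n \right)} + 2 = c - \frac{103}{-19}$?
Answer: $\frac{833956}{19} \approx 43892.0$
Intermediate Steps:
$V{\left(c,n \right)} = \frac{65}{19} + c$ ($V{\left(c,n \right)} = -2 + \left(c - \frac{103}{-19}\right) = -2 + \left(c - - \frac{103}{19}\right) = -2 + \left(c + \frac{103}{19}\right) = -2 + \left(\frac{103}{19} + c\right) = \frac{65}{19} + c$)
$\left(44356 + G{\left(-577 \right)}\right) + V{\left(-564,35 \right)} = \left(44356 + 97\right) + \left(\frac{65}{19} - 564\right) = 44453 - \frac{10651}{19} = \frac{833956}{19}$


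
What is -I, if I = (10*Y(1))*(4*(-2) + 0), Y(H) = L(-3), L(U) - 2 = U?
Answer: -80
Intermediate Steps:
L(U) = 2 + U
Y(H) = -1 (Y(H) = 2 - 3 = -1)
I = 80 (I = (10*(-1))*(4*(-2) + 0) = -10*(-8 + 0) = -10*(-8) = 80)
-I = -1*80 = -80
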